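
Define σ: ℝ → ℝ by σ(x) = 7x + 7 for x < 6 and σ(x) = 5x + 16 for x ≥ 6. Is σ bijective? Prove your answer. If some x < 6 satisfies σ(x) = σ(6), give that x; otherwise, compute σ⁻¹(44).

39/7

Both pieces are strictly increasing (slopes 7 and 5), so each is injective on its own interval.
The left piece maps (−∞, 6) onto (−∞, 49); the right piece maps [6, ∞) onto [46, ∞).
These images overlap. In particular σ(6) = 46 (right piece), and solving 7x + 7 = 46 on the left piece gives x = 39/7 < 6.
So σ(39/7) = σ(6) with 39/7 ≠ 6, and σ is not injective, hence not bijective. This x = 39/7 is the requested value below 6.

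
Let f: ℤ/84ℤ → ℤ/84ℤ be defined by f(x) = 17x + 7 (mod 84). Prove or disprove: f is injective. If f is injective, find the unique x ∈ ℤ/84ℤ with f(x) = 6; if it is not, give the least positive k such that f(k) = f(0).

If f(a) = f(b), then 17a ≡ 17b (mod 84). Because gcd(17, 84) = 1, we may cancel 17 to get a ≡ b (mod 84).
So f is injective.
We now compute 17⁻¹ mod 84 explicitly. Euclid's algorithm: 84 = 4·17 + 16, 17 = 1·16 + 1; back-substituting gives 1 = 5·17 − 1·84, so 17⁻¹ ≡ 5 (mod 84).
Since f is injective, we find f⁻¹(6): we need 17x ≡ 6 − 7 ≡ 83 (mod 84). Using 17⁻¹ = 5: x ≡ 5·83 = 415 = 4·84 + 79, so x = 79.
Check: f(79) = 17·79 + 7 = 1350 = 16·84 + 6 ≡ 6 (mod 84).

79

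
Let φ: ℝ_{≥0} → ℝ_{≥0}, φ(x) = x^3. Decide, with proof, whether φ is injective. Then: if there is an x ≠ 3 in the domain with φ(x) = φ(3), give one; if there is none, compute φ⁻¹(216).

6

On ℝ_{≥0}, x ↦ x^3 is strictly increasing, so φ(u) = φ(v) forces u = v. Hence φ is injective.
Since x ↦ x^3 is strictly increasing on ℝ_{≥0}, it is injective there, so no x ≠ 3 in the domain has φ(x) = φ(3). We therefore compute φ⁻¹(216) = 216^{1/3} = 6 (indeed 6^3 = 216).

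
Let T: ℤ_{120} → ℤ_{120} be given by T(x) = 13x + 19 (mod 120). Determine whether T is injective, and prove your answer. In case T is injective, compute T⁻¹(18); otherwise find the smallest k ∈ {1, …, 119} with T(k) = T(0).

83

If T(x_1) = T(x_2), then 13x_1 ≡ 13x_2 (mod 120). Because gcd(13, 120) = 1, we may cancel 13 to get x_1 ≡ x_2 (mod 120).
Hence T is injective.
We now compute 13⁻¹ mod 120 explicitly. Euclid's algorithm: 120 = 9·13 + 3, 13 = 4·3 + 1; back-substituting gives 1 = 37·13 − 4·120, so 13⁻¹ ≡ 37 (mod 120).
Since T is injective, we find T⁻¹(18): we need 13x ≡ 18 − 19 ≡ 119 (mod 120). Using 13⁻¹ = 37: x ≡ 37·119 = 4403 = 36·120 + 83, so x = 83.
Check: T(83) = 13·83 + 19 = 1098 = 9·120 + 18 ≡ 18 (mod 120).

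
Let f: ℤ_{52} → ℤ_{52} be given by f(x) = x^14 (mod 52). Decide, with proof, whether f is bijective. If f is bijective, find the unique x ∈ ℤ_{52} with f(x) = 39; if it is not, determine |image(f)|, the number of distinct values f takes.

14

f(12): Repeated squaring mod 52: 12^1 ≡ 12, 12^2 ≡ 12² = 144 ≡ 40, 12^4 ≡ 40² = 1600 ≡ 40, 12^8 ≡ 40² = 1600 ≡ 40. Since 14 = 8 + 4 + 2, 12^14 ≡ 40·40·40: 40·40 = 1600 ≡ 40, then 40·40 = 1600 ≡ 40. So 12^14 ≡ 40 (mod 52).
f(14): Repeated squaring mod 52: 14^1 ≡ 14, 14^2 ≡ 14² = 196 ≡ 40, 14^4 ≡ 40² = 1600 ≡ 40, 14^8 ≡ 40² = 1600 ≡ 40. Since 14 = 8 + 4 + 2, 14^14 ≡ 40·40·40: 40·40 = 1600 ≡ 40, then 40·40 = 1600 ≡ 40. So 14^14 ≡ 40 (mod 52).
So f(12) = f(14) = 40 while 12 ≠ 14, hence f is not injective, hence not bijective.
Since f is not bijective, we determine |image(f)|. Computing x^14 mod 52 for each x (by repeated squaring, reducing mod 52 at every step), the values f(0), f(1), …, f(51) are: 0, 1, 4, 9, 16, 25, 36, 49, 12, 29, 48, 17, 40, 13, 40, 17, 48, 29, 12, 49, 36, 25, 16, 9, 4, 1, 0, 1, 4, 9, 16, 25, 36, 49, 12, 29, 48, 17, 40, 13, 40, 17, 48, 29, 12, 49, 36, 25, 16, 9, 4, 1.
The distinct values are {0, 1, 4, 9, 12, 13, 16, 17, 25, 29, 36, 40, 48, 49}; there are 14 of them.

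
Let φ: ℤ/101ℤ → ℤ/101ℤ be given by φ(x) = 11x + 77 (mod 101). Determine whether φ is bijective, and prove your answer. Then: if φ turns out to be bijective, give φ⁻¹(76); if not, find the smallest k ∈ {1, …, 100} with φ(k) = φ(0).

Recall: φ is injective when φ(x_1) = φ(x_2) forces x_1 = x_2.
Suppose φ(x_1) = φ(x_2) in ℤ/101ℤ. Then 11x_1 + 77 ≡ 11x_2 + 77 (mod 101), so 11(x_1 − x_2) ≡ 0 (mod 101).
Since gcd(11, 101) = 1, 11 is invertible modulo 101, hence x_1 − x_2 ≡ 0 (mod 101), i.e. x_1 = x_2.
We now compute 11⁻¹ mod 101 explicitly. Euclid's algorithm: 101 = 9·11 + 2, 11 = 5·2 + 1; back-substituting gives 1 = 46·11 − 5·101, so 11⁻¹ ≡ 46 (mod 101).
For any y ∈ ℤ/101ℤ, x = 46(y − 77) mod 101 satisfies φ(x) = 11·46(y − 77) + 77 ≡ y (since 11·46 ≡ 1 mod 101). So every y has a preimage.
Therefore φ is bijective.
Since φ is bijective, we compute φ⁻¹(76): solve 11x + 77 ≡ 76 (mod 101), i.e. 11x ≡ 100 (mod 101).
Multiplying by 11⁻¹ = 46 gives x ≡ 46·100 = 4600 = 45·101 + 55 ≡ 55 (mod 101).
Check: φ(55) = 11·55 + 77 = 682 = 6·101 + 76 ≡ 76 (mod 101).

55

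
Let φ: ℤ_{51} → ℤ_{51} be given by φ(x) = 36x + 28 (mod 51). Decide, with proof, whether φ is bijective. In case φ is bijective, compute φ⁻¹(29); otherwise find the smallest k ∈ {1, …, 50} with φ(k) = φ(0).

We have gcd(36, 51) = 3 > 1. Taking s = 0 and t = 17: φ(0) = 28 and φ(17) = 36·17 + 28 = 640 ≡ 28 (mod 51).
So φ(0) = φ(17) while 0 ≠ 17, therefore φ is not injective, hence not bijective.
Since φ is not bijective, we find the least positive k with φ(k) = φ(0): this means 36k ≡ 0 (mod 51), i.e. 51 ∣ 36k. Since gcd(36, 51) = 3, dividing through by 3 this holds exactly when 17 ∣ 12k, and as gcd(12, 17) = 1, exactly when 17 ∣ k.
The smallest positive such k is 17.

17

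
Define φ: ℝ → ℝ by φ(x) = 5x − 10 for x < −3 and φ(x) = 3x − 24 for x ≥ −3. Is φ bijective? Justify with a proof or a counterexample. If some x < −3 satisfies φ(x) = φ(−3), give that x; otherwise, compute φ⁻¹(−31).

Both pieces are strictly increasing (slopes 5 and 3), so each is injective on its own interval.
The left piece maps (−∞, −3) onto (−∞, −25); the right piece maps [−3, ∞) onto [−33, ∞).
These images overlap. In particular φ(−3) = −33 (right piece), and solving 5x − 10 = −33 on the left piece gives x = −23/5 < −3.
So φ(−23/5) = φ(−3) with −23/5 ≠ −3, and φ is not injective, hence not bijective. This x = −23/5 is the requested value below −3.

-23/5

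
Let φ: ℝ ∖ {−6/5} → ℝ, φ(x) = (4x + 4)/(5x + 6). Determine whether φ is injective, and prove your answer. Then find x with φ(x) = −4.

-7/6

Suppose φ(s) = φ(t). Cross-multiplying: (4s + 4)(5t + 6) = (4t + 4)(5s + 6).
Expanding both sides and cancelling the symmetric terms leaves 4·(s − t) = 0. Since 4 ≠ 0, s = t. Therefore φ is injective.
Solving φ(x) = −4: cross-multiplying gives 4x + 4 = −4(5x + 6), which rearranges to 24x = −28, so x = −7/6.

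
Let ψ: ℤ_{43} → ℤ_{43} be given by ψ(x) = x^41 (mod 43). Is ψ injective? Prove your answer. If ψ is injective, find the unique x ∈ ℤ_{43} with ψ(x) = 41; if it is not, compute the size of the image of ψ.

21

Since 43 is prime, the nonzero elements of ℤ_{43} form a cyclic group of order 42.
As gcd(41, 42) = 1, raising to the 41st power is a bijection on this group: if a^41 ≡ b^41 then (ab^{−1})^41 = 1, and the only element of order dividing gcd(41, 42) = 1 is 1, so a = b.
With ψ(0) = 0 this makes ψ injective on all of ℤ_{43}, hence bijective (finite equal-size domain and codomain). In particular ψ is injective.
Since ψ is injective, we find the preimage of 41. The inverse of x ↦ x^41 on (ℤ_{43})^× is x ↦ x^41, because 41·41 = 1681 = 40·42 + 1 ≡ 1 (mod 42) and x^{42} = 1 for x ≠ 0 (Fermat). So ψ⁻¹(41) = 41^41 mod 43.
Repeated squaring mod 43: 41^1 ≡ 41, 41^2 ≡ 41² = 1681 ≡ 4, 41^4 ≡ 4² = 16, 41^8 ≡ 16² = 256 ≡ 41, 41^16 ≡ 41² = 1681 ≡ 4, 41^32 ≡ 4² = 16. Since 41 = 32 + 8 + 1, 41^41 ≡ 16·41·41: 16·41 = 656 ≡ 11, then 11·41 = 451 ≡ 21. So 41^41 ≡ 21 (mod 43).
Hence ψ⁻¹(41) = 21.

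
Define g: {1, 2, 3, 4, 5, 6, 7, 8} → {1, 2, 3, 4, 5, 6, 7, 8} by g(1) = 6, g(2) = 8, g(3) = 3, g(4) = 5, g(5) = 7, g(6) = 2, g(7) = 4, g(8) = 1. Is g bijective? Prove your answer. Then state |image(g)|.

8

The values 6, 8, 3, 5, 7, 2, 4, 1 are a permutation of {1, 2, 3, 4, 5, 6, 7, 8}: each element appears exactly once.
So g is injective and surjective, hence bijective.
The image of g is {1, 2, 3, 4, 5, 6, 7, 8}, which has 8 elements.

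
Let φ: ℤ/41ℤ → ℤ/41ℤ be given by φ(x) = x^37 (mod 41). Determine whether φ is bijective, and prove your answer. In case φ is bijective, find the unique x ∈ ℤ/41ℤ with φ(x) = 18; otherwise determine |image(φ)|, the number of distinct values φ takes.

Since 41 is prime, the nonzero elements of ℤ/41ℤ form a cyclic group of order 40.
As gcd(37, 40) = 1, raising to the 37th power is a bijection on this group: if x_1^37 ≡ x_2^37 then (x_1x_2^{−1})^37 = 1, and the only element of order dividing gcd(37, 40) = 1 is 1, so x_1 = x_2.
With φ(0) = 0 this makes φ injective on all of ℤ/41ℤ, hence bijective (finite equal-size domain and codomain). In particular φ is bijective.
Since φ is bijective, we find the preimage of 18. The inverse of x ↦ x^37 on (ℤ/41ℤ)^× is x ↦ x^13, because 37·13 = 481 = 12·40 + 1 ≡ 1 (mod 40) and x^{40} = 1 for x ≠ 0 (Fermat). So φ⁻¹(18) = 18^13 mod 41.
Repeated squaring mod 41: 18^1 ≡ 18, 18^2 ≡ 18² = 324 ≡ 37, 18^4 ≡ 37² = 1369 ≡ 16, 18^8 ≡ 16² = 256 ≡ 10. Since 13 = 8 + 4 + 1, 18^13 ≡ 10·16·18: 10·16 = 160 ≡ 37, then 37·18 = 666 ≡ 10. So 18^13 ≡ 10 (mod 41).
Hence φ⁻¹(18) = 10.

10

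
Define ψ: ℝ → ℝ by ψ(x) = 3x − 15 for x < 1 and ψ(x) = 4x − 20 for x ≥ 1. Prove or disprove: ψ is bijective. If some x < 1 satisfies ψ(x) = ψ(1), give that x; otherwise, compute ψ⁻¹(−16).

-1/3

Both pieces are strictly increasing (slopes 3 and 4), so each is injective on its own interval.
The left piece maps (−∞, 1) onto (−∞, −12); the right piece maps [1, ∞) onto [−16, ∞).
These images overlap. In particular ψ(1) = −16 (right piece), and solving 3x − 15 = −16 on the left piece gives x = −1/3 < 1.
So ψ(−1/3) = ψ(1) with −1/3 ≠ 1, and ψ is not injective, hence not bijective. This x = −1/3 is the requested value below 1.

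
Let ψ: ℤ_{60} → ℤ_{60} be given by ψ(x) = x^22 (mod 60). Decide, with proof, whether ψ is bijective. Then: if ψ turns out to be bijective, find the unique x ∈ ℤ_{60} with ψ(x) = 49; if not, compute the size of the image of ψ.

ψ(2): Repeated squaring mod 60: 2^1 ≡ 2, 2^2 ≡ 2² = 4, 2^4 ≡ 4² = 16, 2^8 ≡ 16² = 256 ≡ 16, 2^16 ≡ 16² = 256 ≡ 16. Since 22 = 16 + 4 + 2, 2^22 ≡ 16·16·4: 16·16 = 256 ≡ 16, then 16·4 = 64 ≡ 4. So 2^22 ≡ 4 (mod 60).
ψ(8): Repeated squaring mod 60: 8^1 ≡ 8, 8^2 ≡ 8² = 64 ≡ 4, 8^4 ≡ 4² = 16, 8^8 ≡ 16² = 256 ≡ 16, 8^16 ≡ 16² = 256 ≡ 16. Since 22 = 16 + 4 + 2, 8^22 ≡ 16·16·4: 16·16 = 256 ≡ 16, then 16·4 = 64 ≡ 4. So 8^22 ≡ 4 (mod 60).
So ψ(2) = ψ(8) = 4 while 2 ≠ 8, so ψ is not injective, hence not bijective.
Since ψ is not bijective, we determine |image(ψ)|. Computing x^22 mod 60 for each x (by repeated squaring, reducing mod 60 at every step), the values ψ(0), ψ(1), …, ψ(59) are: 0, 1, 4, 9, 16, 25, 36, 49, 4, 21, 40, 1, 24, 49, 16, 45, 16, 49, 24, 1, 40, 21, 4, 49, 36, 25, 16, 9, 4, 1, 0, 1, 4, 9, 16, 25, 36, 49, 4, 21, 40, 1, 24, 49, 16, 45, 16, 49, 24, 1, 40, 21, 4, 49, 36, 25, 16, 9, 4, 1.
The distinct values are {0, 1, 4, 9, 16, 21, 24, 25, 36, 40, 45, 49}; there are 12 of them.

12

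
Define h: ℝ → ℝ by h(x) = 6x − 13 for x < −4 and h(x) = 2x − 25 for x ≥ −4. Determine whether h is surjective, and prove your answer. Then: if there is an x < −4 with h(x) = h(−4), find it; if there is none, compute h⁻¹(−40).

Both pieces are strictly increasing (slopes 6 and 2), so each is injective on its own interval.
The left piece maps (−∞, −4) onto (−∞, −37); the right piece maps [−4, ∞) onto [−33, ∞).
The union (−∞, −37) ∪ [−33, ∞) omits the interval between −37 and −33; in particular −37 has no preimage. So h is not surjective.
Because the two images are disjoint, no x < −4 has h(x) = h(−4), so we compute h⁻¹(−40): −40 lies in (−∞, −37), so solve 6x − 13 = −40: x = (−40 + 13)/6 = −9/2.

-9/2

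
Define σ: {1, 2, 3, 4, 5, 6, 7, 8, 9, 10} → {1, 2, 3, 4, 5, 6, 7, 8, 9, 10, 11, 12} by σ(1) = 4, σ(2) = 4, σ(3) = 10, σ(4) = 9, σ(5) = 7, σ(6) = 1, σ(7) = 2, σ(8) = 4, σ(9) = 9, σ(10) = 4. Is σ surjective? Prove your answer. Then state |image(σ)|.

No element maps to 3, so σ is not surjective.
The image of σ is {1, 2, 4, 7, 9, 10}, which has 6 elements.

6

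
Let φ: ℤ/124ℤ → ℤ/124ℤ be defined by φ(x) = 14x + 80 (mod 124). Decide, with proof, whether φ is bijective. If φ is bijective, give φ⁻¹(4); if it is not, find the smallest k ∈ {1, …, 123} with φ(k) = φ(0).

We have gcd(14, 124) = 2 > 1. Taking a = 0 and b = 62: φ(0) = 80 and φ(62) = 14·62 + 80 = 948 ≡ 80 (mod 124).
So φ(0) = φ(62) while 0 ≠ 62, thus φ is not injective, hence not bijective.
Since φ is not bijective, we find the least positive k with φ(k) = φ(0): this means 14k ≡ 0 (mod 124), i.e. 124 ∣ 14k. Since gcd(14, 124) = 2, dividing through by 2 this holds exactly when 62 ∣ 7k, and as gcd(7, 62) = 1, exactly when 62 ∣ k.
The smallest positive such k is 62.

62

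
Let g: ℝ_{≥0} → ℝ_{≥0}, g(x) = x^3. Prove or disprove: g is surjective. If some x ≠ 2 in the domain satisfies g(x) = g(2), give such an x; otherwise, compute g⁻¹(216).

6

For any y ∈ ℝ_{≥0}, x = y^{1/3} ∈ ℝ_{≥0} gives g(x) = y, so g is surjective.
Since x ↦ x^3 is strictly increasing on ℝ_{≥0}, it is injective there, so no x ≠ 2 in the domain has g(x) = g(2). We therefore compute g⁻¹(216) = 216^{1/3} = 6 (indeed 6^3 = 216).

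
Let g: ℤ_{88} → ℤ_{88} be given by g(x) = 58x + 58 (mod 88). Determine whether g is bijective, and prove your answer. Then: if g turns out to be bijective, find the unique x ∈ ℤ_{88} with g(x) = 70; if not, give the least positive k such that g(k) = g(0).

We have gcd(58, 88) = 2 > 1. Taking s = 0 and t = 44: g(0) = 58 and g(44) = 58·44 + 58 = 2610 ≡ 58 (mod 88).
So g(0) = g(44) while 0 ≠ 44, hence g is not injective, hence not bijective.
Since g is not bijective, we find the least positive k with g(k) = g(0): this means 58k ≡ 0 (mod 88), i.e. 88 ∣ 58k. Since gcd(58, 88) = 2, dividing through by 2 this holds exactly when 44 ∣ 29k, and as gcd(29, 44) = 1, exactly when 44 ∣ k.
The smallest positive such k is 44.

44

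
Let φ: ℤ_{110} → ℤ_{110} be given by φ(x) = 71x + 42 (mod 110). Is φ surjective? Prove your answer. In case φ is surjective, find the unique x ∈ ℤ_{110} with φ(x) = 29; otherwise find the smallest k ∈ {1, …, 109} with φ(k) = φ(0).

37

Recall that φ is surjective if every y in the codomain equals φ(x) for some x in the domain.
Since gcd(71, 110) = 1, 71 is invertible modulo 110. Euclid's algorithm: 110 = 1·71 + 39, 71 = 1·39 + 32, 39 = 1·32 + 7, 32 = 4·7 + 4, 7 = 1·4 + 3, 4 = 1·3 + 1; back-substituting gives 1 = 31·71 − 20·110, so 71⁻¹ ≡ 31 (mod 110).
Then y ↦ 31(y − 42) is a two-sided inverse to φ, so every y ∈ ℤ_{110} has a preimage.
Therefore φ is surjective.
Since φ is surjective, we compute φ⁻¹(29): solve 71x + 42 ≡ 29 (mod 110), i.e. 71x ≡ 97 (mod 110).
Multiplying by 71⁻¹ = 31 gives x ≡ 31·97 = 3007 = 27·110 + 37 ≡ 37 (mod 110).
Check: φ(37) = 71·37 + 42 = 2669 = 24·110 + 29 ≡ 29 (mod 110).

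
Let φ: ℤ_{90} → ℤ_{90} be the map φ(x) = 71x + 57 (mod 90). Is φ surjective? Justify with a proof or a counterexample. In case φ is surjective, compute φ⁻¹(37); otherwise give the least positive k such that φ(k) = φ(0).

Since gcd(71, 90) = 1, 71 is invertible modulo 90. Euclid's algorithm: 90 = 1·71 + 19, 71 = 3·19 + 14, 19 = 1·14 + 5, 14 = 2·5 + 4, 5 = 1·4 + 1; back-substituting gives 1 = 71·71 − 56·90, so 71⁻¹ ≡ 71 (mod 90).
Then y ↦ 71(y − 57) is a two-sided inverse to φ, so every y ∈ ℤ_{90} has a preimage.
Therefore φ is surjective.
Since φ is surjective, we find φ⁻¹(37): we need 71x ≡ 37 − 57 ≡ 70 (mod 90). Using 71⁻¹ = 71: x ≡ 71·70 = 4970 = 55·90 + 20, so x = 20.
Check: φ(20) = 71·20 + 57 = 1477 = 16·90 + 37 ≡ 37 (mod 90).

20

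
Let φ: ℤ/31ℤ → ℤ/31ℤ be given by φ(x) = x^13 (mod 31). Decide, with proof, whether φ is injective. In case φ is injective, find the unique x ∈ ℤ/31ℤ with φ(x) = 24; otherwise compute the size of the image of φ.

Since 31 is prime, the nonzero elements of ℤ/31ℤ form a cyclic group of order 30.
As gcd(13, 30) = 1, raising to the 13th power is a bijection on this group: if u^13 ≡ v^13 then (uv^{−1})^13 = 1, and the only element of order dividing gcd(13, 30) = 1 is 1, so u = v.
With φ(0) = 0 this makes φ injective on all of ℤ/31ℤ, hence bijective (finite equal-size domain and codomain). In particular φ is injective.
Since φ is injective, we find the preimage of 24. The inverse of x ↦ x^13 on (ℤ/31ℤ)^× is x ↦ x^7, because 13·7 = 91 = 3·30 + 1 ≡ 1 (mod 30) and x^{30} = 1 for x ≠ 0 (Fermat). So φ⁻¹(24) = 24^7 mod 31.
Repeated squaring mod 31: 24^1 ≡ 24, 24^2 ≡ 24² = 576 ≡ 18, 24^4 ≡ 18² = 324 ≡ 14. Since 7 = 4 + 2 + 1, 24^7 ≡ 14·18·24: 14·18 = 252 ≡ 4, then 4·24 = 96 ≡ 3. So 24^7 ≡ 3 (mod 31).
Hence φ⁻¹(24) = 3.

3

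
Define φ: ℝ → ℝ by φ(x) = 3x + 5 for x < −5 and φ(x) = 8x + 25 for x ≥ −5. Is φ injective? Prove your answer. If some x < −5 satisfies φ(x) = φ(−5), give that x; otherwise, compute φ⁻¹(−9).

-20/3

Both pieces are strictly increasing (slopes 3 and 8), so each is injective on its own interval.
The left piece maps (−∞, −5) onto (−∞, −10); the right piece maps [−5, ∞) onto [−15, ∞).
These images overlap. In particular φ(−5) = −15 (right piece), and solving 3x + 5 = −15 on the left piece gives x = −20/3 < −5.
So φ(−20/3) = φ(−5) with −20/3 ≠ −5, and φ is not injective. This x = −20/3 is the requested value below −5.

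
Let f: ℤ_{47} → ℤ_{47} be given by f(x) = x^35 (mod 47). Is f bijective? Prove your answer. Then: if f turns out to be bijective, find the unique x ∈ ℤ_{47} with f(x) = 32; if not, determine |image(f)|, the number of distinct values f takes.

Since 47 is prime, the nonzero elements of ℤ_{47} form a cyclic group of order 46.
As gcd(35, 46) = 1, raising to the 35th power is a bijection on this group: if u^35 ≡ v^35 then (uv^{−1})^35 = 1, and the only element of order dividing gcd(35, 46) = 1 is 1, so u = v.
With f(0) = 0 this makes f injective on all of ℤ_{47}, hence bijective (finite equal-size domain and codomain). In particular f is bijective.
Since f is bijective, we find the preimage of 32. The inverse of x ↦ x^35 on (ℤ_{47})^× is x ↦ x^25, because 35·25 = 875 = 19·46 + 1 ≡ 1 (mod 46) and x^{46} = 1 for x ≠ 0 (Fermat). So f⁻¹(32) = 32^25 mod 47.
Repeated squaring mod 47: 32^1 ≡ 32, 32^2 ≡ 32² = 1024 ≡ 37, 32^4 ≡ 37² = 1369 ≡ 6, 32^8 ≡ 6² = 36, 32^16 ≡ 36² = 1296 ≡ 27. Since 25 = 16 + 8 + 1, 32^25 ≡ 27·36·32: 27·36 = 972 ≡ 32, then 32·32 = 1024 ≡ 37. So 32^25 ≡ 37 (mod 47).
Hence f⁻¹(32) = 37.

37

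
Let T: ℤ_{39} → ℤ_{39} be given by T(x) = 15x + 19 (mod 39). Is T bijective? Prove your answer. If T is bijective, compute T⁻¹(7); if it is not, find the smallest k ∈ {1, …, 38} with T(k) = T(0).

By definition, T is injective if T(a) = T(b) implies a = b.
We have gcd(15, 39) = 3 > 1. Taking a = 0 and b = 13: T(0) = 19 and T(13) = 15·13 + 19 = 214 ≡ 19 (mod 39).
So T(0) = T(13) while 0 ≠ 13, thus T is not injective, hence not bijective.
Since T is not bijective, we find the least positive k with T(k) = T(0): this means 15k ≡ 0 (mod 39), i.e. 39 ∣ 15k. Since gcd(15, 39) = 3, dividing through by 3 this holds exactly when 13 ∣ 5k, and as gcd(5, 13) = 1, exactly when 13 ∣ k.
The smallest positive such k is 13.

13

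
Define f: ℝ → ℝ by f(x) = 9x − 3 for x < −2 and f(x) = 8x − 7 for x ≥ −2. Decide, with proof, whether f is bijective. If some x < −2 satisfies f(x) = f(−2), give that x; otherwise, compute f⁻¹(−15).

-20/9

Both pieces are strictly increasing (slopes 9 and 8), so each is injective on its own interval.
The left piece maps (−∞, −2) onto (−∞, −21); the right piece maps [−2, ∞) onto [−23, ∞).
These images overlap. In particular f(−2) = −23 (right piece), and solving 9x − 3 = −23 on the left piece gives x = −20/9 < −2.
So f(−20/9) = f(−2) with −20/9 ≠ −2, and f is not injective, hence not bijective. This x = −20/9 is the requested value below −2.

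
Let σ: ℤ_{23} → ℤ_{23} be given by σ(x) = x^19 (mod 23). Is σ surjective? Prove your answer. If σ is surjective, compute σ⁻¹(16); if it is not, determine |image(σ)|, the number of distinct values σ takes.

18

Since 23 is prime, the nonzero elements of ℤ_{23} form a cyclic group of order 22.
As gcd(19, 22) = 1, raising to the 19th power is a bijection on this group: if s^19 ≡ t^19 then (st^{−1})^19 = 1, and the only element of order dividing gcd(19, 22) = 1 is 1, so s = t.
With σ(0) = 0 this makes σ injective on all of ℤ_{23}, hence bijective (finite equal-size domain and codomain). In particular σ is surjective.
Since σ is surjective, we find the preimage of 16. The inverse of x ↦ x^19 on (ℤ_{23})^× is x ↦ x^7, because 19·7 = 133 = 6·22 + 1 ≡ 1 (mod 22) and x^{22} = 1 for x ≠ 0 (Fermat). So σ⁻¹(16) = 16^7 mod 23.
Repeated squaring mod 23: 16^1 ≡ 16, 16^2 ≡ 16² = 256 ≡ 3, 16^4 ≡ 3² = 9. Since 7 = 4 + 2 + 1, 16^7 ≡ 9·3·16: 9·3 = 27 ≡ 4, then 4·16 = 64 ≡ 18. So 16^7 ≡ 18 (mod 23).
Hence σ⁻¹(16) = 18.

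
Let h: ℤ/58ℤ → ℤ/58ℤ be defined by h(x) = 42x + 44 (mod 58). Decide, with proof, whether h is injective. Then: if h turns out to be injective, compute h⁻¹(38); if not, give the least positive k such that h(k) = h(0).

Recall: h is injective when h(s) = h(t) forces s = t.
We have gcd(42, 58) = 2 > 1. Taking s = 0 and t = 29: h(0) = 44 and h(29) = 42·29 + 44 = 1262 ≡ 44 (mod 58).
So h(0) = h(29) while 0 ≠ 29, hence h is not injective.
Since h is not injective, we find the least positive k with h(k) = h(0): this means 42k ≡ 0 (mod 58), i.e. 58 ∣ 42k. Since gcd(42, 58) = 2, dividing through by 2 this holds exactly when 29 ∣ 21k, and as gcd(21, 29) = 1, exactly when 29 ∣ k.
The smallest positive such k is 29.

29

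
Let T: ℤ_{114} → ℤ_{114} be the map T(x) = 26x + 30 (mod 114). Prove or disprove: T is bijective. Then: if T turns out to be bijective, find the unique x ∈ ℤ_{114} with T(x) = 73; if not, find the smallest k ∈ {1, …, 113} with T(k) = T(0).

57

Recall: T is injective when T(a) = T(b) forces a = b.
We have gcd(26, 114) = 2 > 1. Taking a = 0 and b = 57: T(0) = 30 and T(57) = 26·57 + 30 = 1512 ≡ 30 (mod 114).
So T(0) = T(57) while 0 ≠ 57, therefore T is not injective, hence not bijective.
Since T is not bijective, we find the least positive k with T(k) = T(0): this means 26k ≡ 0 (mod 114), i.e. 114 ∣ 26k. Since gcd(26, 114) = 2, dividing through by 2 this holds exactly when 57 ∣ 13k, and as gcd(13, 57) = 1, exactly when 57 ∣ k.
The smallest positive such k is 57.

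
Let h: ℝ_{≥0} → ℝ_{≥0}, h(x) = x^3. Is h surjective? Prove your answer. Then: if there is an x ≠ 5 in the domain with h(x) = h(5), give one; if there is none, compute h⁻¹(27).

3

For any y ∈ ℝ_{≥0}, x = y^{1/3} ∈ ℝ_{≥0} gives h(x) = y, so h is surjective.
Since x ↦ x^3 is strictly increasing on ℝ_{≥0}, it is injective there, so no x ≠ 5 in the domain has h(x) = h(5). We therefore compute h⁻¹(27) = 27^{1/3} = 3 (indeed 3^3 = 27).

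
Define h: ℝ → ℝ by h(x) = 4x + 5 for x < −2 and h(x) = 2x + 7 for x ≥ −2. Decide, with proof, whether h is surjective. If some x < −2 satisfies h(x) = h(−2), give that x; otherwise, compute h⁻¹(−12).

-17/4

Both pieces are strictly increasing (slopes 4 and 2), so each is injective on its own interval.
The left piece maps (−∞, −2) onto (−∞, −3); the right piece maps [−2, ∞) onto [3, ∞).
The union (−∞, −3) ∪ [3, ∞) omits the interval between −3 and 3; in particular −3 has no preimage. So h is not surjective.
Because the two images are disjoint, no x < −2 has h(x) = h(−2), so we compute h⁻¹(−12): −12 lies in (−∞, −3), so solve 4x + 5 = −12: x = (−12 − 5)/4 = −17/4.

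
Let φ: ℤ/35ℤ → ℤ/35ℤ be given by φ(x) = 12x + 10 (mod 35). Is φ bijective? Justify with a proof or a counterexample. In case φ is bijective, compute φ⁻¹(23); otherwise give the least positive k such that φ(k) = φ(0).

Recall: φ is injective if φ(a) = φ(b) implies a = b.
Suppose φ(a) = φ(b) in ℤ/35ℤ. Then 12a + 10 ≡ 12b + 10 (mod 35), therefore 12(a − b) ≡ 0 (mod 35).
Since gcd(12, 35) = 1, 12 is invertible modulo 35, hence a − b ≡ 0 (mod 35), i.e. a = b.
We now compute 12⁻¹ mod 35 explicitly. Euclid's algorithm: 35 = 2·12 + 11, 12 = 1·11 + 1; back-substituting gives 1 = 3·12 − 1·35, so 12⁻¹ ≡ 3 (mod 35).
Then y ↦ 3(y − 10) is a two-sided inverse to φ, so every y ∈ ℤ/35ℤ has a preimage.
Hence φ is bijective.
Since φ is bijective, we find φ⁻¹(23): we need 12x ≡ 23 − 10 ≡ 13 (mod 35). Using 12⁻¹ = 3: x ≡ 3·13 = 39 = 1·35 + 4, so x = 4.
Check: φ(4) = 12·4 + 10 = 58 = 1·35 + 23 ≡ 23 (mod 35).

4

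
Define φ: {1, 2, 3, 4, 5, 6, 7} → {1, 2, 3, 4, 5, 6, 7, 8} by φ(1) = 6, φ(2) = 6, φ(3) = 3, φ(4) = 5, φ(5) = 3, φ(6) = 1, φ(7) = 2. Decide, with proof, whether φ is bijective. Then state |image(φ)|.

5

φ(1) = 6 = φ(2) with 1 ≠ 2, so φ is not injective, hence not bijective.
The image of φ is {1, 2, 3, 5, 6}, which has 5 elements.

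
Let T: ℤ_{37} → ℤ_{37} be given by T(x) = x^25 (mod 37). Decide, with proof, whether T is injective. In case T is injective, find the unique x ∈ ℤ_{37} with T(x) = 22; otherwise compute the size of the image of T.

Since 37 is prime, the nonzero elements of ℤ_{37} form a cyclic group of order 36.
As gcd(25, 36) = 1, raising to the 25th power is a bijection on this group: if a^25 ≡ b^25 then (ab^{−1})^25 = 1, and the only element of order dividing gcd(25, 36) = 1 is 1, so a = b.
With T(0) = 0 this makes T injective on all of ℤ_{37}, hence bijective (finite equal-size domain and codomain). In particular T is injective.
Since T is injective, we find the preimage of 22. The inverse of x ↦ x^25 on (ℤ_{37})^× is x ↦ x^13, because 25·13 = 325 = 9·36 + 1 ≡ 1 (mod 36) and x^{36} = 1 for x ≠ 0 (Fermat). So T⁻¹(22) = 22^13 mod 37.
Repeated squaring mod 37: 22^1 ≡ 22, 22^2 ≡ 22² = 484 ≡ 3, 22^4 ≡ 3² = 9, 22^8 ≡ 9² = 81 ≡ 7. Since 13 = 8 + 4 + 1, 22^13 ≡ 7·9·22: 7·9 = 63 ≡ 26, then 26·22 = 572 ≡ 17. So 22^13 ≡ 17 (mod 37).
Hence T⁻¹(22) = 17.

17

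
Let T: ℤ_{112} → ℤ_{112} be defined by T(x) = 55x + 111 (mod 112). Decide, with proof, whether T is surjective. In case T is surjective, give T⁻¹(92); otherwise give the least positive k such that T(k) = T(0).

75

Since gcd(55, 112) = 1, 55 is invertible modulo 112. Euclid's algorithm: 112 = 2·55 + 2, 55 = 27·2 + 1; back-substituting gives 1 = 55·55 − 27·112, so 55⁻¹ ≡ 55 (mod 112).
For any y ∈ ℤ_{112}, x = 55(y − 111) mod 112 satisfies T(x) = 55·55(y − 111) + 111 ≡ y (since 55·55 ≡ 1 mod 112). So every y has a preimage.
Thus T is surjective.
Since T is surjective, we compute T⁻¹(92): solve 55x + 111 ≡ 92 (mod 112), i.e. 55x ≡ 93 (mod 112).
Multiplying by 55⁻¹ = 55 gives x ≡ 55·93 = 5115 = 45·112 + 75 ≡ 75 (mod 112).
Check: T(75) = 55·75 + 111 = 4236 = 37·112 + 92 ≡ 92 (mod 112).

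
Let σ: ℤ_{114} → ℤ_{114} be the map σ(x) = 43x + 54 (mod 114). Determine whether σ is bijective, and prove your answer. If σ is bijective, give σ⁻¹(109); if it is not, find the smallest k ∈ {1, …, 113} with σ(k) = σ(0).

49

Suppose σ(u) = σ(v) in ℤ_{114}. Then 43u + 54 ≡ 43v + 54 (mod 114), therefore 43(u − v) ≡ 0 (mod 114).
Since gcd(43, 114) = 1, 43 is invertible modulo 114, hence u − v ≡ 0 (mod 114), i.e. u = v.
We now compute 43⁻¹ mod 114 explicitly. Euclid's algorithm: 114 = 2·43 + 28, 43 = 1·28 + 15, 28 = 1·15 + 13, 15 = 1·13 + 2, 13 = 6·2 + 1; back-substituting gives 1 = 61·43 − 23·114, so 43⁻¹ ≡ 61 (mod 114).
Then y ↦ 61(y − 54) is a two-sided inverse to σ, so every y ∈ ℤ_{114} has a preimage.
So σ is bijective.
Since σ is bijective, we find σ⁻¹(109): we need 43x ≡ 109 − 54 ≡ 55 (mod 114). Using 43⁻¹ = 61: x ≡ 61·55 = 3355 = 29·114 + 49, so x = 49.
Check: σ(49) = 43·49 + 54 = 2161 = 18·114 + 109 ≡ 109 (mod 114).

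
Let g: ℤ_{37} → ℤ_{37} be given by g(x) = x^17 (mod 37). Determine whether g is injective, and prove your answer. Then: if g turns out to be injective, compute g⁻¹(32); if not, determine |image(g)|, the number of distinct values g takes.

15

Since 37 is prime, the nonzero elements of ℤ_{37} form a cyclic group of order 36.
As gcd(17, 36) = 1, raising to the 17th power is a bijection on this group: if s^17 ≡ t^17 then (st^{−1})^17 = 1, and the only element of order dividing gcd(17, 36) = 1 is 1, so s = t.
With g(0) = 0 this makes g injective on all of ℤ_{37}, hence bijective (finite equal-size domain and codomain). In particular g is injective.
Since g is injective, we find the preimage of 32. The inverse of x ↦ x^17 on (ℤ_{37})^× is x ↦ x^17, because 17·17 = 289 = 8·36 + 1 ≡ 1 (mod 36) and x^{36} = 1 for x ≠ 0 (Fermat). So g⁻¹(32) = 32^17 mod 37.
Repeated squaring mod 37: 32^1 ≡ 32, 32^2 ≡ 32² = 1024 ≡ 25, 32^4 ≡ 25² = 625 ≡ 33, 32^8 ≡ 33² = 1089 ≡ 16, 32^16 ≡ 16² = 256 ≡ 34. Since 17 = 16 + 1, 32^17 ≡ 34·32: 34·32 = 1088 ≡ 15. So 32^17 ≡ 15 (mod 37).
Hence g⁻¹(32) = 15.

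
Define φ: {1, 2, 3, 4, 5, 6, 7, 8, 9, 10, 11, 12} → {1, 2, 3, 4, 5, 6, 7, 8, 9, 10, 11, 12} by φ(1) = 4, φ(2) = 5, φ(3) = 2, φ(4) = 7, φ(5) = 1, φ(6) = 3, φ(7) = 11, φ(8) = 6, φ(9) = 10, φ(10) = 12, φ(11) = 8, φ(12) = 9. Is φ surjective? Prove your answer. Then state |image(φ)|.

12

Every element of the codomain has a preimage: 1 = φ(5), 2 = φ(3), 3 = φ(6), 4 = φ(1), 5 = φ(2), 6 = φ(8), 7 = φ(4), 8 = φ(11), 9 = φ(12), 10 = φ(9), 11 = φ(7), 12 = φ(10).
So φ is surjective.
The image of φ is {1, 2, 3, 4, 5, 6, 7, 8, 9, 10, 11, 12}, which has 12 elements.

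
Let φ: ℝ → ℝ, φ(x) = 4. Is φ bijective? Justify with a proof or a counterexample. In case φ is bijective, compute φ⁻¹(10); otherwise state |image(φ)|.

φ(0) = 4 = φ(1) with 0 ≠ 1, so φ is not injective, hence not bijective.
Since φ is not bijective, we state |image(φ)|: the image of φ is {4}, which has 1 element.

1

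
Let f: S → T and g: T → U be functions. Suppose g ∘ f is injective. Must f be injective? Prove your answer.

Suppose f(s) = f(t). Applying g: (g ∘ f)(s) = (g ∘ f)(t). Since g ∘ f is injective, s = t. Thus f is injective.

injective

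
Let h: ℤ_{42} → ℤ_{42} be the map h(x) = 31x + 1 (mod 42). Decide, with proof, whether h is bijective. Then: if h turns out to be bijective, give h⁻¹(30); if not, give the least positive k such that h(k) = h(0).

If h(u) = h(v), then 31u ≡ 31v (mod 42). Because gcd(31, 42) = 1, we may cancel 31 to get u ≡ v (mod 42).
We now compute 31⁻¹ mod 42 explicitly. Euclid's algorithm: 42 = 1·31 + 11, 31 = 2·11 + 9, 11 = 1·9 + 2, 9 = 4·2 + 1; back-substituting gives 1 = 19·31 − 14·42, so 31⁻¹ ≡ 19 (mod 42).
For any y ∈ ℤ_{42}, x = 19(y − 1) mod 42 satisfies h(x) = 31·19(y − 1) + 1 ≡ y (since 31·19 ≡ 1 mod 42). So every y has a preimage.
Therefore h is bijective.
Since h is bijective, we find h⁻¹(30): we need 31x ≡ 30 − 1 ≡ 29 (mod 42). Using 31⁻¹ = 19: x ≡ 19·29 = 551 = 13·42 + 5, so x = 5.
Check: h(5) = 31·5 + 1 = 156 = 3·42 + 30 ≡ 30 (mod 42).

5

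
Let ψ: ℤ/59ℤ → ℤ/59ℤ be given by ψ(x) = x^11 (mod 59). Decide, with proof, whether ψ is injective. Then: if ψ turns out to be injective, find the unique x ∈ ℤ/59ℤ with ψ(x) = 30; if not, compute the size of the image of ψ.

56

Since 59 is prime, the nonzero elements of ℤ/59ℤ form a cyclic group of order 58.
As gcd(11, 58) = 1, raising to the 11th power is a bijection on this group: if x_1^11 ≡ x_2^11 then (x_1x_2^{−1})^11 = 1, and the only element of order dividing gcd(11, 58) = 1 is 1, so x_1 = x_2.
With ψ(0) = 0 this makes ψ injective on all of ℤ/59ℤ, hence bijective (finite equal-size domain and codomain). In particular ψ is injective.
Since ψ is injective, we find the preimage of 30. The inverse of x ↦ x^11 on (ℤ/59ℤ)^× is x ↦ x^37, because 11·37 = 407 = 7·58 + 1 ≡ 1 (mod 58) and x^{58} = 1 for x ≠ 0 (Fermat). So ψ⁻¹(30) = 30^37 mod 59.
Repeated squaring mod 59: 30^1 ≡ 30, 30^2 ≡ 30² = 900 ≡ 15, 30^4 ≡ 15² = 225 ≡ 48, 30^8 ≡ 48² = 2304 ≡ 3, 30^16 ≡ 3² = 9, 30^32 ≡ 9² = 81 ≡ 22. Since 37 = 32 + 4 + 1, 30^37 ≡ 22·48·30: 22·48 = 1056 ≡ 53, then 53·30 = 1590 ≡ 56. So 30^37 ≡ 56 (mod 59).
Hence ψ⁻¹(30) = 56.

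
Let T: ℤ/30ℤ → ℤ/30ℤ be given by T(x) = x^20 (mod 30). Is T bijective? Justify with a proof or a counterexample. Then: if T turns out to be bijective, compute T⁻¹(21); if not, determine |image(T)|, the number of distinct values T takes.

T(2): Repeated squaring mod 30: 2^1 ≡ 2, 2^2 ≡ 2² = 4, 2^4 ≡ 4² = 16, 2^8 ≡ 16² = 256 ≡ 16, 2^16 ≡ 16² = 256 ≡ 16. Since 20 = 16 + 4, 2^20 ≡ 16·16: 16·16 = 256 ≡ 16. So 2^20 ≡ 16 (mod 30).
T(4): Repeated squaring mod 30: 4^1 ≡ 4, 4^2 ≡ 4² = 16, 4^4 ≡ 16² = 256 ≡ 16, 4^8 ≡ 16² = 256 ≡ 16, 4^16 ≡ 16² = 256 ≡ 16. Since 20 = 16 + 4, 4^20 ≡ 16·16: 16·16 = 256 ≡ 16. So 4^20 ≡ 16 (mod 30).
So T(2) = T(4) = 16 while 2 ≠ 4, so T is not injective, hence not bijective.
Since T is not bijective, we determine |image(T)|. Computing x^20 mod 30 for each x (by repeated squaring, reducing mod 30 at every step), the values T(0), T(1), …, T(29) are: 0, 1, 16, 21, 16, 25, 6, 1, 16, 21, 10, 1, 6, 1, 16, 15, 16, 1, 6, 1, 10, 21, 16, 1, 6, 25, 16, 21, 16, 1.
The distinct values are {0, 1, 6, 10, 15, 16, 21, 25}; there are 8 of them.

8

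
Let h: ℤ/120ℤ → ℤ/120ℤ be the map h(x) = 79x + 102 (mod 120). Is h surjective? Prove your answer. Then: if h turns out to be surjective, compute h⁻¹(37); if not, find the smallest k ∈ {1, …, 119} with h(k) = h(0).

25

Since gcd(79, 120) = 1, 79 is invertible modulo 120. Euclid's algorithm: 120 = 1·79 + 41, 79 = 1·41 + 38, 41 = 1·38 + 3, 38 = 12·3 + 2, 3 = 1·2 + 1; back-substituting gives 1 = 79·79 − 52·120, so 79⁻¹ ≡ 79 (mod 120).
Then y ↦ 79(y − 102) is a two-sided inverse to h, so every y ∈ ℤ/120ℤ has a preimage.
Thus h is surjective.
Since h is surjective, we find h⁻¹(37): we need 79x ≡ 37 − 102 ≡ 55 (mod 120). Using 79⁻¹ = 79: x ≡ 79·55 = 4345 = 36·120 + 25, so x = 25.
Check: h(25) = 79·25 + 102 = 2077 = 17·120 + 37 ≡ 37 (mod 120).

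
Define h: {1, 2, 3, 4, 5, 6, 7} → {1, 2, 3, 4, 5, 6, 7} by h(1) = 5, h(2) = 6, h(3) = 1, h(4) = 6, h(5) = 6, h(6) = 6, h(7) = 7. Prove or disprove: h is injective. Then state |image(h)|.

h(2) = 6 = h(4) with 2 ≠ 4, so h is not injective.
The image of h is {1, 5, 6, 7}, which has 4 elements.

4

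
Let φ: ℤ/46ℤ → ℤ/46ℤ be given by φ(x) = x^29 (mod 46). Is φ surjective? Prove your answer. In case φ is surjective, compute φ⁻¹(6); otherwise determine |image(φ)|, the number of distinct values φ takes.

Computing x^29 mod 46 for each x (by repeated squaring, reducing mod 46 at every step), the values φ(0), φ(1), …, φ(45) are: 0, 1, 36, 25, 8, 17, 26, 5, 12, 27, 14, 7, 16, 9, 42, 11, 18, 43, 6, 15, 44, 33, 22, 23, 24, 13, 2, 31, 40, 3, 28, 35, 4, 37, 30, 39, 32, 19, 34, 41, 20, 29, 38, 21, 10, 45.
Every element of ℤ/46ℤ appears exactly once in this list, so φ is a bijection, and in particular surjective.
Since φ is surjective, we read off the preimage of 6 from the same table: φ(18) = 6, so φ⁻¹(6) = 18.

18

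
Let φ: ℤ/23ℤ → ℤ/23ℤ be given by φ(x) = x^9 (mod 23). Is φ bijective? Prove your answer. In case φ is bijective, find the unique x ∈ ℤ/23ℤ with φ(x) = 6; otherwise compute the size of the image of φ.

Since 23 is prime, the nonzero elements of ℤ/23ℤ form a cyclic group of order 22.
As gcd(9, 22) = 1, raising to the 9th power is a bijection on this group: if u^9 ≡ v^9 then (uv^{−1})^9 = 1, and the only element of order dividing gcd(9, 22) = 1 is 1, so u = v.
With φ(0) = 0 this makes φ injective on all of ℤ/23ℤ, hence bijective (finite equal-size domain and codomain). In particular φ is bijective.
Since φ is bijective, we find the preimage of 6. The inverse of x ↦ x^9 on (ℤ/23ℤ)^× is x ↦ x^5, because 9·5 = 45 = 2·22 + 1 ≡ 1 (mod 22) and x^{22} = 1 for x ≠ 0 (Fermat). So φ⁻¹(6) = 6^5 mod 23.
Repeated squaring mod 23: 6^1 ≡ 6, 6^2 ≡ 6² = 36 ≡ 13, 6^4 ≡ 13² = 169 ≡ 8. Since 5 = 4 + 1, 6^5 ≡ 8·6: 8·6 = 48 ≡ 2. So 6^5 ≡ 2 (mod 23).
Hence φ⁻¹(6) = 2.

2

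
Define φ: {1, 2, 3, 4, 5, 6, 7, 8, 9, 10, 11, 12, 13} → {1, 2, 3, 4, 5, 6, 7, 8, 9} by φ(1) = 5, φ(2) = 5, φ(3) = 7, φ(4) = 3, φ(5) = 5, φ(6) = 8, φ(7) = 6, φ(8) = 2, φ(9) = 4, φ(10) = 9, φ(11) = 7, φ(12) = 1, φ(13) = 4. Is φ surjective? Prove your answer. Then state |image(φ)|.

9

Every element of the codomain has a preimage: 1 = φ(12), 2 = φ(8), 3 = φ(4), 4 = φ(9), 5 = φ(1), 6 = φ(7), 7 = φ(3), 8 = φ(6), 9 = φ(10).
Thus φ is surjective.
The image of φ is {1, 2, 3, 4, 5, 6, 7, 8, 9}, which has 9 elements.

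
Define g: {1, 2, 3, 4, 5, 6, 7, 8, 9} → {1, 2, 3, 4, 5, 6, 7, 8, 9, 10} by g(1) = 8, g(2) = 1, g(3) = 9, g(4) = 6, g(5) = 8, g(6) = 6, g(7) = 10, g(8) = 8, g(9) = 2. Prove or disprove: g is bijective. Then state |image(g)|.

g(1) = 8 = g(5) with 1 ≠ 5, so g is not injective, hence not bijective.
The image of g is {1, 2, 6, 8, 9, 10}, which has 6 elements.

6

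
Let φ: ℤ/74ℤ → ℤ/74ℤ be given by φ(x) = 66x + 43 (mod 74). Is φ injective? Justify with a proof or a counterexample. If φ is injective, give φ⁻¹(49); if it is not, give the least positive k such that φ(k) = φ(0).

We have gcd(66, 74) = 2 > 1. Taking a = 0 and b = 37: φ(0) = 43 and φ(37) = 66·37 + 43 = 2485 ≡ 43 (mod 74).
So φ(0) = φ(37) while 0 ≠ 37, hence φ is not injective.
Since φ is not injective, we find the least positive k with φ(k) = φ(0): this means 66k ≡ 0 (mod 74), i.e. 74 ∣ 66k. Since gcd(66, 74) = 2, dividing through by 2 this holds exactly when 37 ∣ 33k, and as gcd(33, 37) = 1, exactly when 37 ∣ k.
The smallest positive such k is 37.

37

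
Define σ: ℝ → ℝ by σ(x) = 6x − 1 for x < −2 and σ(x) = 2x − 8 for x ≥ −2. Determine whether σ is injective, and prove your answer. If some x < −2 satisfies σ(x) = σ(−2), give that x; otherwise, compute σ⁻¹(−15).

Both pieces are strictly increasing (slopes 6 and 2), so each is injective on its own interval.
The left piece maps (−∞, −2) onto (−∞, −13); the right piece maps [−2, ∞) onto [−12, ∞).
These images are disjoint, so no value is attained by both pieces. Hence σ is injective.
Because the two images are disjoint, no x < −2 has σ(x) = σ(−2), so we compute σ⁻¹(−15): −15 lies in (−∞, −13), so solve 6x − 1 = −15: x = (−15 + 1)/6 = −7/3.

-7/3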